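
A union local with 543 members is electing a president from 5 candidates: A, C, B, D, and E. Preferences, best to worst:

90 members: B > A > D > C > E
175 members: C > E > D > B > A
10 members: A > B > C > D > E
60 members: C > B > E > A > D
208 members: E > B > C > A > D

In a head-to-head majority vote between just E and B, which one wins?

Voters preferring E to B: 383; preferring B to E: 160.
E wins the head-to-head.

E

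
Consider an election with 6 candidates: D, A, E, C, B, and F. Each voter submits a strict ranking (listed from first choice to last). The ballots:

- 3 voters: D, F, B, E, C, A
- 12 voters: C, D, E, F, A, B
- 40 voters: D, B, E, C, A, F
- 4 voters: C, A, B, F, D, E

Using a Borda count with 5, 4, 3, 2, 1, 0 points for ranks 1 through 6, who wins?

D

D: 3·5 + 12·4 + 40·5 + 4·1 = 267
A: 3·0 + 12·1 + 40·1 + 4·4 = 68
E: 3·2 + 12·3 + 40·3 + 4·0 = 162
C: 3·1 + 12·5 + 40·2 + 4·5 = 163
B: 3·3 + 12·0 + 40·4 + 4·3 = 181
F: 3·4 + 12·2 + 40·0 + 4·2 = 44
D has the highest Borda score (267).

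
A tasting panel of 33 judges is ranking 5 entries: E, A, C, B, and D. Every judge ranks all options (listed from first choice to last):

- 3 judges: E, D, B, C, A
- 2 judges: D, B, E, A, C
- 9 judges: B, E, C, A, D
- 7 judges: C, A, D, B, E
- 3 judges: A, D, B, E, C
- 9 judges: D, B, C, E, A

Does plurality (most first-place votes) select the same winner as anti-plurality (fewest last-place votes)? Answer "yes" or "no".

no

Plurality — first-place votes: E 3, A 3, C 7, B 9, D 11. Winner: D.
Anti-plurality — last-place votes: E 7, A 12, C 5, B 0, D 9. Winner: B.
The two methods disagree.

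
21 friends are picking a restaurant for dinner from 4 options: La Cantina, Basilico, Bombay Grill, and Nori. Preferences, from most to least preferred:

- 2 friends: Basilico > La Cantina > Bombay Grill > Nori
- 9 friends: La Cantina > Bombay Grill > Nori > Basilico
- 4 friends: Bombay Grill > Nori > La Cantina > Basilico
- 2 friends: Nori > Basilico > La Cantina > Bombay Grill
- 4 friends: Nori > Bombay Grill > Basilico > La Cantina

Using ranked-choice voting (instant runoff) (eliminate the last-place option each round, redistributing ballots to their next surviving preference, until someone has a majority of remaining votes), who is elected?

Round 1: La Cantina 9, Basilico 2, Bombay Grill 4, Nori 6. Eliminate Basilico.
Round 2: La Cantina 11, Bombay Grill 4, Nori 6. La Cantina has a majority.

La Cantina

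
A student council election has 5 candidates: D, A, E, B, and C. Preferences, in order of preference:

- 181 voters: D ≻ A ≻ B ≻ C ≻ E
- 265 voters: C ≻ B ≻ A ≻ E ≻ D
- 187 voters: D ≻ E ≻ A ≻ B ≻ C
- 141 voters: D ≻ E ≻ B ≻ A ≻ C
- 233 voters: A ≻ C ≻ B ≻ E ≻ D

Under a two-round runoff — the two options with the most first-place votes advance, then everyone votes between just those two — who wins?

Round 1 first-place votes: D 509, A 233, E 0, B 0, C 265.
D and C advance.
Runoff: D is preferred to C by 509 voters; C by 498.
D wins the runoff.

D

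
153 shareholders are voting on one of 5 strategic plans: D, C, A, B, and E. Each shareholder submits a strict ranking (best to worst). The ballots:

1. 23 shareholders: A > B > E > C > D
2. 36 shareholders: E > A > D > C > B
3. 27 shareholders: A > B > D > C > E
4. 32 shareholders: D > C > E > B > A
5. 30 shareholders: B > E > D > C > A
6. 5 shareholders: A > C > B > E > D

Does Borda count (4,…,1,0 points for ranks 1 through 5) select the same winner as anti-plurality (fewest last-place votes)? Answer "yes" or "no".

no

Borda — scores: D 314, C 227, A 328, B 312, E 349. Winner: E.
Anti-plurality — last-place votes: D 28, C 0, A 62, B 36, E 27. Winner: C.
The two methods disagree.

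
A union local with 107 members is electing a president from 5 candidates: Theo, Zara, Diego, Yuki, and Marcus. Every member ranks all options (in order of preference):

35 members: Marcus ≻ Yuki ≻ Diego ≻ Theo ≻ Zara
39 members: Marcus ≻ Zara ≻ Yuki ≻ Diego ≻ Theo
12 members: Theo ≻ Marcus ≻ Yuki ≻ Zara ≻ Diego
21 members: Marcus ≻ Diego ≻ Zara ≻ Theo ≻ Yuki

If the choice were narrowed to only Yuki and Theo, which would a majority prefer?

Yuki

Voters preferring Yuki to Theo: 74; preferring Theo to Yuki: 33.
Yuki wins the head-to-head.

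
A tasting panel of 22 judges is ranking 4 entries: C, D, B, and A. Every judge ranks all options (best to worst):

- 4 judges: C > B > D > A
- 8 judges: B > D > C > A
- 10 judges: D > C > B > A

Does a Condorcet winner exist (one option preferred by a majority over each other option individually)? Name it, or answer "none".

none

Checking pairwise contests:
D beats C 18–4.
B beats D 12–10.
C beats B 14–8.
C beats A 22–0.
Every option loses at least one head-to-head, so there is no Condorcet winner.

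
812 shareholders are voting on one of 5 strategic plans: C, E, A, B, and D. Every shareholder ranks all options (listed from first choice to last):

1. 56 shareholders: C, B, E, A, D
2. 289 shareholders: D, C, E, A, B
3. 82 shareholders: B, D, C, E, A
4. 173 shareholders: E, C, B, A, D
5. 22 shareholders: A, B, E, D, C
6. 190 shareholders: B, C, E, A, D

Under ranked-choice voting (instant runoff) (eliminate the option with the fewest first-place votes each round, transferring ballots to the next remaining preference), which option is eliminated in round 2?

C

Round 1: C 56, E 173, A 22, B 272, D 289. Eliminate A.
Round 2: C 56, E 173, B 294, D 289. Eliminate C.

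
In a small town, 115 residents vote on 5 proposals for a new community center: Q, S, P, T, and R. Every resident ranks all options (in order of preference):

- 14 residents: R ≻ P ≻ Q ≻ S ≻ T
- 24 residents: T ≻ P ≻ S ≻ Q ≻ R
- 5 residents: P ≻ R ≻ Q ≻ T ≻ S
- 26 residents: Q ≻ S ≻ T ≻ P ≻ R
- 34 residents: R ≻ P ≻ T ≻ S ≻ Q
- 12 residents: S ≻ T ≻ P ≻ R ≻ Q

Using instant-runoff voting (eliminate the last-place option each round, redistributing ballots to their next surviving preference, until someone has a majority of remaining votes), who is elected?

Round 1: Q 26, S 12, P 5, T 24, R 48. Eliminate P.
Round 2: Q 26, S 12, T 24, R 53. Eliminate S.
Round 3: Q 26, T 36, R 53. Eliminate Q.
Round 4: T 62, R 53. T has a majority.

T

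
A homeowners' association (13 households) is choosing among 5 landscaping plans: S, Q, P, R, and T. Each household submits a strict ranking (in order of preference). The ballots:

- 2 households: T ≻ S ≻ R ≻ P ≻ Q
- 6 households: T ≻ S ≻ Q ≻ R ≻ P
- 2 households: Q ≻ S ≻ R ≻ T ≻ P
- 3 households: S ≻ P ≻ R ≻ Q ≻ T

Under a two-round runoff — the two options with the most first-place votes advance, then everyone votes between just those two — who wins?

Round 1 first-place votes: S 3, Q 2, P 0, R 0, T 8.
T and S advance.
Runoff: T is preferred to S by 8 voters; S by 5.
T wins the runoff.

T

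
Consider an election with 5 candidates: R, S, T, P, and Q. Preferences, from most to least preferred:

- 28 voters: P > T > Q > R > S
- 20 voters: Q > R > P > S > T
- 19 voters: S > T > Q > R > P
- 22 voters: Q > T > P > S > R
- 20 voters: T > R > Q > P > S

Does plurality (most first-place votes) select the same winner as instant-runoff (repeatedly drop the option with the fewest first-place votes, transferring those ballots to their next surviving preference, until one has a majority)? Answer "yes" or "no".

Plurality — first-place votes: R 0, S 19, T 20, P 28, Q 42. Winner: Q.
Instant-runoff — R1 R 0, S 19, T 20, P 28, Q 42 (R out); R2 S 19, T 20, P 28, Q 42 (S out); R3 T 39, P 28, Q 42 (P out); R4 T 67, Q 42 (T winner). Winner: T.
The two methods disagree.

no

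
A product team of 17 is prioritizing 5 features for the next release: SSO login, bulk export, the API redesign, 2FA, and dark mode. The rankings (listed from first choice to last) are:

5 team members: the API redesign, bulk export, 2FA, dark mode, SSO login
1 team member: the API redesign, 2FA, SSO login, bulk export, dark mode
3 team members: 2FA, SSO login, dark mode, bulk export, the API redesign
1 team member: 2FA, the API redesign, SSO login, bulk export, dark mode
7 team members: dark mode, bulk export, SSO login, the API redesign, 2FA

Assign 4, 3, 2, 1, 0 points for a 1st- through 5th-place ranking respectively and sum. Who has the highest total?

bulk export

SSO login: 5·0 + 1·2 + 3·3 + 1·2 + 7·2 = 27
bulk export: 5·3 + 1·1 + 3·1 + 1·1 + 7·3 = 41
the API redesign: 5·4 + 1·4 + 3·0 + 1·3 + 7·1 = 34
2FA: 5·2 + 1·3 + 3·4 + 1·4 + 7·0 = 29
dark mode: 5·1 + 1·0 + 3·2 + 1·0 + 7·4 = 39
bulk export has the highest Borda score (41).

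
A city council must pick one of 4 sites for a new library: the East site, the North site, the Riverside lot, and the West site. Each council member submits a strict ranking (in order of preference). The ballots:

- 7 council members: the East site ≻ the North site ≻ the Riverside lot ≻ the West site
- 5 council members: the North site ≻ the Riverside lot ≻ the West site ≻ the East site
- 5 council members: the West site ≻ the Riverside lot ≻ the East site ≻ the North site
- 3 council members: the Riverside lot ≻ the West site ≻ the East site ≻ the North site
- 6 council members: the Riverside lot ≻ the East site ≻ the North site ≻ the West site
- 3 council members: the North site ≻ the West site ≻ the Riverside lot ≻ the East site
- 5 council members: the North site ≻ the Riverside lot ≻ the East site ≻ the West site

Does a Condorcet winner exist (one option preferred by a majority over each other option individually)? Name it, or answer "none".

none

Checking pairwise contests:
the Riverside lot beats the East site 27–7.
the East site beats the North site 21–13.
the North site beats the Riverside lot 20–14.
the East site beats the West site 18–16.
Every option loses at least one head-to-head, so there is no Condorcet winner.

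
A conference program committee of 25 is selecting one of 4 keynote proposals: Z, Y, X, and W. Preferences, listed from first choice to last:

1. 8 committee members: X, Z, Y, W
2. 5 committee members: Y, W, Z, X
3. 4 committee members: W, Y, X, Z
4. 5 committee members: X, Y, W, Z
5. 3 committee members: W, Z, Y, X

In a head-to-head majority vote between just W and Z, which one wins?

W

Voters preferring W to Z: 17; preferring Z to W: 8.
W wins the head-to-head.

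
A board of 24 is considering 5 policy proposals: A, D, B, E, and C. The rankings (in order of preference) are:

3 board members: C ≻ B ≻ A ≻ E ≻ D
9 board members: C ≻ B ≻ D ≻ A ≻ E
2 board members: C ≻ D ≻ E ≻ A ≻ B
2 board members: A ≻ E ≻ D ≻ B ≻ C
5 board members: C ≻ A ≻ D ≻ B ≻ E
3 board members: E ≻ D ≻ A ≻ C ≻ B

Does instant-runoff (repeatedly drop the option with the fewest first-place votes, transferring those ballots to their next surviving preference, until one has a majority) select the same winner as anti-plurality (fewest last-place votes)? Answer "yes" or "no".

no

Instant-runoff — R1 A 2, D 0, B 0, E 3, C 19 (C winner). Winner: C.
Anti-plurality — last-place votes: A 0, D 3, B 5, E 14, C 2. Winner: A.
The two methods disagree.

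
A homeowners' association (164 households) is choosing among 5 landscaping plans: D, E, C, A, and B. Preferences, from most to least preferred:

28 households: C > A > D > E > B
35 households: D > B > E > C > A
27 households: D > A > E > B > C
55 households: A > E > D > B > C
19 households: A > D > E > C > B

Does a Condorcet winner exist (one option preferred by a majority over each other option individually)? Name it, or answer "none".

A

A vs D: 102–62 for A.
A vs E: 129–35 for A.
A vs C: 101–63 for A.
A vs B: 129–35 for A.
A beats every other option head-to-head.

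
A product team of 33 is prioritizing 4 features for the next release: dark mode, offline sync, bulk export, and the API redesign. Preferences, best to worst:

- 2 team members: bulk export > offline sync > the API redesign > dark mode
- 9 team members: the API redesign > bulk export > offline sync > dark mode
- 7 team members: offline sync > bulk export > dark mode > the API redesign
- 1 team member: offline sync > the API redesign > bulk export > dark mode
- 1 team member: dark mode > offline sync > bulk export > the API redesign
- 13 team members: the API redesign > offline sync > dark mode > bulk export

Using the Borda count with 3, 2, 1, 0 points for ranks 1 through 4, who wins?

dark mode: 2·0 + 9·0 + 7·1 + 1·0 + 1·3 + 13·1 = 23
offline sync: 2·2 + 9·1 + 7·3 + 1·3 + 1·2 + 13·2 = 65
bulk export: 2·3 + 9·2 + 7·2 + 1·1 + 1·1 + 13·0 = 40
the API redesign: 2·1 + 9·3 + 7·0 + 1·2 + 1·0 + 13·3 = 70
the API redesign has the highest Borda score (70).

the API redesign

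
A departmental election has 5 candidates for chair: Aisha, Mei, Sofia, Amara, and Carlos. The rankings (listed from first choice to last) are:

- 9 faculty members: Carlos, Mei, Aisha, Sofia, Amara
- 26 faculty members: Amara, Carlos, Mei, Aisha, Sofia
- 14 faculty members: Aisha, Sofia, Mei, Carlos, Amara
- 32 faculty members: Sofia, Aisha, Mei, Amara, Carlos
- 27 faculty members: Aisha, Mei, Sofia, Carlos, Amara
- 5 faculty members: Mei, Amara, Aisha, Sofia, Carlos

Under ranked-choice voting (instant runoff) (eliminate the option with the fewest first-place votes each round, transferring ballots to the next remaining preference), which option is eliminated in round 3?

Amara

Round 1: Aisha 41, Mei 5, Sofia 32, Amara 26, Carlos 9. Eliminate Mei.
Round 2: Aisha 41, Sofia 32, Amara 31, Carlos 9. Eliminate Carlos.
Round 3: Aisha 50, Sofia 32, Amara 31. Eliminate Amara.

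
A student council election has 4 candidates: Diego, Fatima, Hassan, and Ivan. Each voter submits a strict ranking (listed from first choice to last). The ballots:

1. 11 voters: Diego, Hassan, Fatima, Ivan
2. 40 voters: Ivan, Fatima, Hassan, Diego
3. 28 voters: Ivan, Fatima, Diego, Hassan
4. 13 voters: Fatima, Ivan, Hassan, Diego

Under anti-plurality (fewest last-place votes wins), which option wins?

Fatima

Last-place votes: Diego 53, Fatima 0, Hassan 28, Ivan 11.
Fatima is ranked last by the fewest voters, so Fatima wins.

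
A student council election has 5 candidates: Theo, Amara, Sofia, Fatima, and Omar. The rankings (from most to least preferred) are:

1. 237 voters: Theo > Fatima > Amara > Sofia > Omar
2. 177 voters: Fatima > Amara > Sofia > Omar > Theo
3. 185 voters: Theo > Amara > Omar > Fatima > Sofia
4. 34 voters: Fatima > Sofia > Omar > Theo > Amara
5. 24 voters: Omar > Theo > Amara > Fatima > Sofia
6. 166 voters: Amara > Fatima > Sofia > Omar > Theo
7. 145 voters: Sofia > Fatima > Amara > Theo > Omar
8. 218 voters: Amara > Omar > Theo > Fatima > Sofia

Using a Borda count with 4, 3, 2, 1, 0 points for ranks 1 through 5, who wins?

Theo: 237·4 + 177·0 + 185·4 + 34·1 + 24·3 + 166·0 + 145·1 + 218·2 = 2375
Amara: 237·2 + 177·3 + 185·3 + 34·0 + 24·2 + 166·4 + 145·2 + 218·4 = 3434
Sofia: 237·1 + 177·2 + 185·0 + 34·3 + 24·0 + 166·2 + 145·4 + 218·0 = 1605
Fatima: 237·3 + 177·4 + 185·1 + 34·4 + 24·1 + 166·3 + 145·3 + 218·1 = 2915
Omar: 237·0 + 177·1 + 185·2 + 34·2 + 24·4 + 166·1 + 145·0 + 218·3 = 1531
Amara has the highest Borda score (3434).

Amara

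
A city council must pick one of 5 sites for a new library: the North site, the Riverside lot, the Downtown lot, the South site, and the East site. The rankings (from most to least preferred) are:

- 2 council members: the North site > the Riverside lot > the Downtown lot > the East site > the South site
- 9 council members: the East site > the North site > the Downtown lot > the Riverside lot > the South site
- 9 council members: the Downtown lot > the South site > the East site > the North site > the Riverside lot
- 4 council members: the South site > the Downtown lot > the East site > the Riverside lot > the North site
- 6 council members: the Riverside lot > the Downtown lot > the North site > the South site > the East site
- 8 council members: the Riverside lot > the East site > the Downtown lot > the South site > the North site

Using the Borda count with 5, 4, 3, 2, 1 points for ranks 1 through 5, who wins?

the North site: 2·5 + 9·4 + 9·2 + 4·1 + 6·3 + 8·1 = 94
the Riverside lot: 2·4 + 9·2 + 9·1 + 4·2 + 6·5 + 8·5 = 113
the Downtown lot: 2·3 + 9·3 + 9·5 + 4·4 + 6·4 + 8·3 = 142
the South site: 2·1 + 9·1 + 9·4 + 4·5 + 6·2 + 8·2 = 95
the East site: 2·2 + 9·5 + 9·3 + 4·3 + 6·1 + 8·4 = 126
the Downtown lot has the highest Borda score (142).

the Downtown lot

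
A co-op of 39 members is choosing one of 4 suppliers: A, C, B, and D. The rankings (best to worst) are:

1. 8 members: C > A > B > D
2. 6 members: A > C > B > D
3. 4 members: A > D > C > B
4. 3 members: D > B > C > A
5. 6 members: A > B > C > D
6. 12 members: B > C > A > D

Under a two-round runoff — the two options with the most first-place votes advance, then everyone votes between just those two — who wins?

Round 1 first-place votes: A 16, C 8, B 12, D 3.
A and B advance.
Runoff: A is preferred to B by 24 voters; B by 15.
A wins the runoff.

A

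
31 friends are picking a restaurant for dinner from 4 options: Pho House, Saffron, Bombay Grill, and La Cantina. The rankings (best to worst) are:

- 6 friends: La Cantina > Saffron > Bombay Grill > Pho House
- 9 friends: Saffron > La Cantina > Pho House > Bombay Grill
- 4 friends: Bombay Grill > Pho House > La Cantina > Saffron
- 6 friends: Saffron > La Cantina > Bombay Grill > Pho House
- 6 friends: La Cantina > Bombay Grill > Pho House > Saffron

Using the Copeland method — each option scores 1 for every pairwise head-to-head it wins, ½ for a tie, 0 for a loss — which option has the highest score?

Pho House: loses to Saffron, Bombay Grill, and La Cantina → score 0.
Saffron: beats Pho House and Bombay Grill; loses to La Cantina → score 2.
Bombay Grill: beats Pho House; loses to Saffron and La Cantina → score 1.
La Cantina: beats Pho House, Saffron, and Bombay Grill → score 3.
La Cantina has the best pairwise record.

La Cantina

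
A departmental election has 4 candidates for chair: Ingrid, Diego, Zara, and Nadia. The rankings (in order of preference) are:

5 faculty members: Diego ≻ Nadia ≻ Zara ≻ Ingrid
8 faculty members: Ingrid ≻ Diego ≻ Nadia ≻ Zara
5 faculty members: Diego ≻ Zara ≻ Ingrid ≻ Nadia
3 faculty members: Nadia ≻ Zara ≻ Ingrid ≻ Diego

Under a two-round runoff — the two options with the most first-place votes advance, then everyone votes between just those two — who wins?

Ingrid

Round 1 first-place votes: Ingrid 8, Diego 10, Zara 0, Nadia 3.
Diego and Ingrid advance.
Runoff: Diego is preferred to Ingrid by 10 voters; Ingrid by 11.
Ingrid wins the runoff.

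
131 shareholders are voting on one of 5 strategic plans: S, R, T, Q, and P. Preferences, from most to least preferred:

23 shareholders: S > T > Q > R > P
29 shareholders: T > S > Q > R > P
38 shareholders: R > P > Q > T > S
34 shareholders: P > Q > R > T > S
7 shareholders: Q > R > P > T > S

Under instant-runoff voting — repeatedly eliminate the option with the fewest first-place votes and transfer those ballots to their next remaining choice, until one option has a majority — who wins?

Round 1: S 23, R 38, T 29, Q 7, P 34. Eliminate Q.
Round 2: S 23, R 45, T 29, P 34. Eliminate S.
Round 3: R 45, T 52, P 34. Eliminate P.
Round 4: R 79, T 52. R has a majority.

R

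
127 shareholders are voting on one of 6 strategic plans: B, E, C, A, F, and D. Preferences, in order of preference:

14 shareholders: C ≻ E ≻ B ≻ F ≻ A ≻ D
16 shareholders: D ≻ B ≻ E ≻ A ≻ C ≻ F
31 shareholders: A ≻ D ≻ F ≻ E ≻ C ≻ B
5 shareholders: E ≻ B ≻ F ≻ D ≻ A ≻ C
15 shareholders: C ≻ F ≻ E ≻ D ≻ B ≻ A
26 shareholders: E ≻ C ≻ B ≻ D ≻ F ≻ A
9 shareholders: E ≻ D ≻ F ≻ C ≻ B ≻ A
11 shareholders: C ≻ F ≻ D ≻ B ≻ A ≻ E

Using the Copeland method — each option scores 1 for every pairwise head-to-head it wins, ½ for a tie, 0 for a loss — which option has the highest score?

E

B: beats A; loses to E, C, F, and D → score 1.
E: beats B, C, A, F, and D → score 5.
C: beats B, A, F, and D; loses to E → score 4.
A: loses to B, E, C, F, and D → score 0.
F: beats B and A; loses to E, C, and D → score 2.
D: beats B, A, and F; loses to E and C → score 3.
E has the best pairwise record.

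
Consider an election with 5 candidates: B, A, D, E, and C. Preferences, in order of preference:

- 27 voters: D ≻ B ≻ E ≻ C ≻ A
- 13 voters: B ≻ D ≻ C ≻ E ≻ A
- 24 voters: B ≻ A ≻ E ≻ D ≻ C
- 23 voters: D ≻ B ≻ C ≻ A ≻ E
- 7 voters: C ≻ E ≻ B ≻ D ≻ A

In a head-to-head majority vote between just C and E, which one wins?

Voters preferring C to E: 43; preferring E to C: 51.
E wins the head-to-head.

E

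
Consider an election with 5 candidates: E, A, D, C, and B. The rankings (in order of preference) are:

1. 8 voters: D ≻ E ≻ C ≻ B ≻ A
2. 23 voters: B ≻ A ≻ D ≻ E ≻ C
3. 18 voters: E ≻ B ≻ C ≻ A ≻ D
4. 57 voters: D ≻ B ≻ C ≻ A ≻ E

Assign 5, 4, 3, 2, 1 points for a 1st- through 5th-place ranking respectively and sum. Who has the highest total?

E: 8·4 + 23·2 + 18·5 + 57·1 = 225
A: 8·1 + 23·4 + 18·2 + 57·2 = 250
D: 8·5 + 23·3 + 18·1 + 57·5 = 412
C: 8·3 + 23·1 + 18·3 + 57·3 = 272
B: 8·2 + 23·5 + 18·4 + 57·4 = 431
B has the highest Borda score (431).

B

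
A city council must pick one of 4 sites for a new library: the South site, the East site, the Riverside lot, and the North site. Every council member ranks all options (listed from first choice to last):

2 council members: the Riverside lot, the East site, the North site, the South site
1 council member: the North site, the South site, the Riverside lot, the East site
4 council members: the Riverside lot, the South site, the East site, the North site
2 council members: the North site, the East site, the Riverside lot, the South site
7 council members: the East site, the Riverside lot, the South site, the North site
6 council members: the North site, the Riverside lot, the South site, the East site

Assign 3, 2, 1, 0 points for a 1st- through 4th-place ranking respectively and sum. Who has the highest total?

the South site: 2·0 + 1·2 + 4·2 + 2·0 + 7·1 + 6·1 = 23
the East site: 2·2 + 1·0 + 4·1 + 2·2 + 7·3 + 6·0 = 33
the Riverside lot: 2·3 + 1·1 + 4·3 + 2·1 + 7·2 + 6·2 = 47
the North site: 2·1 + 1·3 + 4·0 + 2·3 + 7·0 + 6·3 = 29
the Riverside lot has the highest Borda score (47).

the Riverside lot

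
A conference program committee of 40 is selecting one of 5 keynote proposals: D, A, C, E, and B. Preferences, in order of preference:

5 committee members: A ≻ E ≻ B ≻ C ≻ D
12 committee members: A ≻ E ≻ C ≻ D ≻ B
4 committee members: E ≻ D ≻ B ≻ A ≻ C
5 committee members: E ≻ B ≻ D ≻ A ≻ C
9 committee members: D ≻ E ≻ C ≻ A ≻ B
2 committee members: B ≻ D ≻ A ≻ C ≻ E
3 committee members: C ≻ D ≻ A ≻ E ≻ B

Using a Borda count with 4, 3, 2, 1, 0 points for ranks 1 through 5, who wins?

E

D: 5·0 + 12·1 + 4·3 + 5·2 + 9·4 + 2·3 + 3·3 = 85
A: 5·4 + 12·4 + 4·1 + 5·1 + 9·1 + 2·2 + 3·2 = 96
C: 5·1 + 12·2 + 4·0 + 5·0 + 9·2 + 2·1 + 3·4 = 61
E: 5·3 + 12·3 + 4·4 + 5·4 + 9·3 + 2·0 + 3·1 = 117
B: 5·2 + 12·0 + 4·2 + 5·3 + 9·0 + 2·4 + 3·0 = 41
E has the highest Borda score (117).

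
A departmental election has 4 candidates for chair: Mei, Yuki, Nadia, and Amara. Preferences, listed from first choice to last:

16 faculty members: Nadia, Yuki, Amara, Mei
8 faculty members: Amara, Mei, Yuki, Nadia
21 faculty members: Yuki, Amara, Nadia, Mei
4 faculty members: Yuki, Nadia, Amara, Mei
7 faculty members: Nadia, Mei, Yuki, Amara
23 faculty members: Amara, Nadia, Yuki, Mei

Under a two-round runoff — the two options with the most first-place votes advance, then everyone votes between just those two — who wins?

Round 1 first-place votes: Mei 0, Yuki 25, Nadia 23, Amara 31.
Amara and Yuki advance.
Runoff: Amara is preferred to Yuki by 31 voters; Yuki by 48.
Yuki wins the runoff.

Yuki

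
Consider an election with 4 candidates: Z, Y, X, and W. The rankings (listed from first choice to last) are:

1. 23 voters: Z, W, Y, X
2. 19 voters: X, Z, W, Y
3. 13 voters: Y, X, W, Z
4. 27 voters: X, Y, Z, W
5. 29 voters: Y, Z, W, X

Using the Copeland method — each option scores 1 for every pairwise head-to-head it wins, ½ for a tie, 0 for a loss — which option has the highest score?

Y

Z: beats W; loses to Y and X → score 1.
Y: beats Z, X, and W → score 3.
X: beats Z and W; loses to Y → score 2.
W: loses to Z, Y, and X → score 0.
Y has the best pairwise record.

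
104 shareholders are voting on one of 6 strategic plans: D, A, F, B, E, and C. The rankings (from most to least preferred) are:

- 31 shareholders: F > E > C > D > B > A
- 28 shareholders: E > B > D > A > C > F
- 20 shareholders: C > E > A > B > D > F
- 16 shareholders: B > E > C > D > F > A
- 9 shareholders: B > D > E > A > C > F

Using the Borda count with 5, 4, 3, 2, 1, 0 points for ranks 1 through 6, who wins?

D: 31·2 + 28·3 + 20·1 + 16·2 + 9·4 = 234
A: 31·0 + 28·2 + 20·3 + 16·0 + 9·2 = 134
F: 31·5 + 28·0 + 20·0 + 16·1 + 9·0 = 171
B: 31·1 + 28·4 + 20·2 + 16·5 + 9·5 = 308
E: 31·4 + 28·5 + 20·4 + 16·4 + 9·3 = 435
C: 31·3 + 28·1 + 20·5 + 16·3 + 9·1 = 278
E has the highest Borda score (435).

E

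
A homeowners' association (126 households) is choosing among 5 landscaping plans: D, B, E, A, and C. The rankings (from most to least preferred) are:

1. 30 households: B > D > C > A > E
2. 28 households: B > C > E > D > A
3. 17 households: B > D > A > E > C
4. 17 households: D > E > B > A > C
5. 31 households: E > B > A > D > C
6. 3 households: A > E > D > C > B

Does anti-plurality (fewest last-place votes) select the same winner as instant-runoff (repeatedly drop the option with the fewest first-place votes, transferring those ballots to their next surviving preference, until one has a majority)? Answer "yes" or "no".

no

Anti-plurality — last-place votes: D 0, B 3, E 30, A 28, C 65. Winner: D.
Instant-runoff — R1 D 17, B 75, E 31, A 3, C 0 (B winner). Winner: B.
The two methods disagree.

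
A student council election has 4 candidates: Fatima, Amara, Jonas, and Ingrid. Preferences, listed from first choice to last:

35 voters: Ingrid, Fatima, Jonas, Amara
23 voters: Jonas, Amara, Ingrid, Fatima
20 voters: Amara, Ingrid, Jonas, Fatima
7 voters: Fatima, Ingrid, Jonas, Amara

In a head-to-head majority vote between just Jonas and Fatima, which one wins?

Jonas

Voters preferring Jonas to Fatima: 43; preferring Fatima to Jonas: 42.
Jonas wins the head-to-head.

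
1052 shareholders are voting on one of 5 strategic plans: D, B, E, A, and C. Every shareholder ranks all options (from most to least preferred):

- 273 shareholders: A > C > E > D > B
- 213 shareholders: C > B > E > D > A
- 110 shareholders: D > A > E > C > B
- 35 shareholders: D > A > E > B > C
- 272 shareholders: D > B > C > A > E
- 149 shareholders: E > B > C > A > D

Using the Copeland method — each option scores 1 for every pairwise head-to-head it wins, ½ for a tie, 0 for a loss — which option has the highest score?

D: beats B and A; loses to E and C → score 2.
B: beats A; loses to D, E, and C → score 1.
E: beats D and B; loses to A and C → score 2.
A: beats E; loses to D, B, and C → score 1.
C: beats D, B, E, and A → score 4.
C has the best pairwise record.

C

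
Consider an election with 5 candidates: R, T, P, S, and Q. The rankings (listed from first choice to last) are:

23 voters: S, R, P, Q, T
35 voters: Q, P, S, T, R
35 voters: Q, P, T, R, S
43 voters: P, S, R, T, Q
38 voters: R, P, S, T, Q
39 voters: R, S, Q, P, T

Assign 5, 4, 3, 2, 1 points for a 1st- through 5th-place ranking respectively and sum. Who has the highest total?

R: 23·4 + 35·1 + 35·2 + 43·3 + 38·5 + 39·5 = 711
T: 23·1 + 35·2 + 35·3 + 43·2 + 38·2 + 39·1 = 399
P: 23·3 + 35·4 + 35·4 + 43·5 + 38·4 + 39·2 = 794
S: 23·5 + 35·3 + 35·1 + 43·4 + 38·3 + 39·4 = 697
Q: 23·2 + 35·5 + 35·5 + 43·1 + 38·1 + 39·3 = 594
P has the highest Borda score (794).

P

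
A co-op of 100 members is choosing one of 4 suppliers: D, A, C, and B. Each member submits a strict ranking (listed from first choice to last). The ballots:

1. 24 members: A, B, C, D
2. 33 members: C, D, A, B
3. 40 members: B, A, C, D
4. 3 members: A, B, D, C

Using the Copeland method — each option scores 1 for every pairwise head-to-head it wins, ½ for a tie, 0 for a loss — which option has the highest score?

A

D: loses to A, C, and B → score 0.
A: beats D, C, and B → score 3.
C: beats D; loses to A and B → score 1.
B: beats D and C; loses to A → score 2.
A has the best pairwise record.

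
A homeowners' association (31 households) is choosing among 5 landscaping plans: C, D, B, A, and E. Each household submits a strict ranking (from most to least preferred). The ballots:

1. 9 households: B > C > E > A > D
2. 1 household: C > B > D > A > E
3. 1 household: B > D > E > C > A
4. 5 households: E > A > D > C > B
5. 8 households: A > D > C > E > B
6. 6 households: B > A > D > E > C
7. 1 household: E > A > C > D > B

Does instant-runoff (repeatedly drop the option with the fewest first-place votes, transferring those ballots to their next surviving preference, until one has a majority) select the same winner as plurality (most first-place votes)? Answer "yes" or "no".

yes

Instant-runoff — R1 C 1, D 0, B 16, A 8, E 6 (B winner). Winner: B.
Plurality — first-place votes: C 1, D 0, B 16, A 8, E 6. Winner: B.
The two methods agree.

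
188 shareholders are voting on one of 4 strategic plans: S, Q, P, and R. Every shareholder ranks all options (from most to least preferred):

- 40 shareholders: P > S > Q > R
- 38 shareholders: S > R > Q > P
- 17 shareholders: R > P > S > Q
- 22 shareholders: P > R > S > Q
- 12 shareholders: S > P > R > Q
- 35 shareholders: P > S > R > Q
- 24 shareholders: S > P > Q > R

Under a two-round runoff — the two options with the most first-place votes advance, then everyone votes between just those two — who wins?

Round 1 first-place votes: S 74, Q 0, P 97, R 17.
P and S advance.
Runoff: P is preferred to S by 114 voters; S by 74.
P wins the runoff.

P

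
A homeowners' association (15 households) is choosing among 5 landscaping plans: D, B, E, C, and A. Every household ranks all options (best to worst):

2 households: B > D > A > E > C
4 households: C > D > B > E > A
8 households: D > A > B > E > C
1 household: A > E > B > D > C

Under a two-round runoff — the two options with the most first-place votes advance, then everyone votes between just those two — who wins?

D

Round 1 first-place votes: D 8, B 2, E 0, C 4, A 1.
D and C advance.
Runoff: D is preferred to C by 11 voters; C by 4.
D wins the runoff.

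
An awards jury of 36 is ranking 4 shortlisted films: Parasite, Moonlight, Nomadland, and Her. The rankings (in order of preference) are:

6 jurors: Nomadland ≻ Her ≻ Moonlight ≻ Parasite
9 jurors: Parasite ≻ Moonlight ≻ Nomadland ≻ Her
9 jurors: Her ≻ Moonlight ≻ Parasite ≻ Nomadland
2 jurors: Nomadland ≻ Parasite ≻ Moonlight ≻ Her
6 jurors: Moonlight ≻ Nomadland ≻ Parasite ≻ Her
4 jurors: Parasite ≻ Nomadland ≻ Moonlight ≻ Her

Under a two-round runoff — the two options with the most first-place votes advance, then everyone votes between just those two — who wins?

Round 1 first-place votes: Parasite 13, Moonlight 6, Nomadland 8, Her 9.
Parasite and Her advance.
Runoff: Parasite is preferred to Her by 21 voters; Her by 15.
Parasite wins the runoff.

Parasite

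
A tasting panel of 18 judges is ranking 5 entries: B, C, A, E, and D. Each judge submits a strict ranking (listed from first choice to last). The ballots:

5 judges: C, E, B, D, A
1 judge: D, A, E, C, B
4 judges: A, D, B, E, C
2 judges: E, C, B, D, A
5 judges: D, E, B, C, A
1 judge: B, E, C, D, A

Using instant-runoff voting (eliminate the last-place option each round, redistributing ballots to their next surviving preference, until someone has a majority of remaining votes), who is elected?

D

Round 1: B 1, C 5, A 4, E 2, D 6. Eliminate B.
Round 2: C 5, A 4, E 3, D 6. Eliminate E.
Round 3: C 8, A 4, D 6. Eliminate A.
Round 4: C 8, D 10. D has a majority.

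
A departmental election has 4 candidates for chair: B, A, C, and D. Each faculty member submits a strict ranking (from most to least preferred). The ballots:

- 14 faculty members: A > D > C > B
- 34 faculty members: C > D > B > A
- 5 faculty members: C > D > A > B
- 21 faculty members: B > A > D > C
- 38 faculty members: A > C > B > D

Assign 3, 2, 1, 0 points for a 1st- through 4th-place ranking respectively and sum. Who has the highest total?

C

B: 14·0 + 34·1 + 5·0 + 21·3 + 38·1 = 135
A: 14·3 + 34·0 + 5·1 + 21·2 + 38·3 = 203
C: 14·1 + 34·3 + 5·3 + 21·0 + 38·2 = 207
D: 14·2 + 34·2 + 5·2 + 21·1 + 38·0 = 127
C has the highest Borda score (207).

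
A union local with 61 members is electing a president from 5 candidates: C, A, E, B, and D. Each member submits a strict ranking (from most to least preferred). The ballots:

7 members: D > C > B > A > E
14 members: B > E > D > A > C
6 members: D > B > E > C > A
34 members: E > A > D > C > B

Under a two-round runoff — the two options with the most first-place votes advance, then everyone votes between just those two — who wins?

Round 1 first-place votes: C 0, A 0, E 34, B 14, D 13.
E and B advance.
Runoff: E is preferred to B by 34 voters; B by 27.
E wins the runoff.

E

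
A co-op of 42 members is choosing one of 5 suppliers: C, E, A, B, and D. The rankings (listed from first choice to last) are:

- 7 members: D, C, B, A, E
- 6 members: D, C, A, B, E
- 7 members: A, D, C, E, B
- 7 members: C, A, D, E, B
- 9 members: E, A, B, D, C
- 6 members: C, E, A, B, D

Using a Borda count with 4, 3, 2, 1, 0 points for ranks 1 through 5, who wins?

C: 7·3 + 6·3 + 7·2 + 7·4 + 9·0 + 6·4 = 105
E: 7·0 + 6·0 + 7·1 + 7·1 + 9·4 + 6·3 = 68
A: 7·1 + 6·2 + 7·4 + 7·3 + 9·3 + 6·2 = 107
B: 7·2 + 6·1 + 7·0 + 7·0 + 9·2 + 6·1 = 44
D: 7·4 + 6·4 + 7·3 + 7·2 + 9·1 + 6·0 = 96
A has the highest Borda score (107).

A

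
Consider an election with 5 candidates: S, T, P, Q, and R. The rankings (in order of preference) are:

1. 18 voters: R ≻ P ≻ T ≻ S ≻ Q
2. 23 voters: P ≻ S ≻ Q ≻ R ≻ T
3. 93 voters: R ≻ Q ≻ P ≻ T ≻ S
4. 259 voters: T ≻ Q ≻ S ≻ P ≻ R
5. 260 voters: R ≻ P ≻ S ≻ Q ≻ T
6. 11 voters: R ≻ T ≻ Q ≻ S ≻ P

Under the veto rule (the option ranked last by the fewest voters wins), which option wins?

Last-place votes: S 93, T 283, P 11, Q 18, R 259.
P is ranked last by the fewest voters, so P wins.

P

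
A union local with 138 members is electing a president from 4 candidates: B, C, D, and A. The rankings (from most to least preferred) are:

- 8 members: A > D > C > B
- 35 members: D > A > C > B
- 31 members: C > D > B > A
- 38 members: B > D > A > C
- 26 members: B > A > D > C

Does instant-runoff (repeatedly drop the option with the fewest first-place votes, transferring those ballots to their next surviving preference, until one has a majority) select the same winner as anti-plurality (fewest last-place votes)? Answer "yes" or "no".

yes

Instant-runoff — R1 B 64, C 31, D 35, A 8 (A out); R2 B 64, C 31, D 43 (C out); R3 B 64, D 74 (D winner). Winner: D.
Anti-plurality — last-place votes: B 43, C 64, D 0, A 31. Winner: D.
The two methods agree.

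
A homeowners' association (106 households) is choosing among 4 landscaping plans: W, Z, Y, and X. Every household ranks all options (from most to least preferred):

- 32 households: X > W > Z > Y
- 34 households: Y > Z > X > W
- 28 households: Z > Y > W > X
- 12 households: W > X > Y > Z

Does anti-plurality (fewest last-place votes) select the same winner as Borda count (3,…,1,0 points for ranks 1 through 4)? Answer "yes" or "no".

Anti-plurality — last-place votes: W 34, Z 12, Y 32, X 28. Winner: Z.
Borda — scores: W 128, Z 184, Y 170, X 154. Winner: Z.
The two methods agree.

yes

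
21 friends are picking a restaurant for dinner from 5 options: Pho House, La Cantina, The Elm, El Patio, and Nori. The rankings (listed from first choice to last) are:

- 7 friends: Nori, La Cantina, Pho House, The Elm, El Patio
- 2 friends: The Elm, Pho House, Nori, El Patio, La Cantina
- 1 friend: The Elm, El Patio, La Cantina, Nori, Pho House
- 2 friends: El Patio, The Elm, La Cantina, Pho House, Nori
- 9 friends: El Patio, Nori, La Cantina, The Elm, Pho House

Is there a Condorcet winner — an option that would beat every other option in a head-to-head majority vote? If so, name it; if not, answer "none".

El Patio vs Pho House: 12–9 for El Patio.
El Patio vs La Cantina: 14–7 for El Patio.
El Patio vs The Elm: 11–10 for El Patio.
El Patio vs Nori: 12–9 for El Patio.
El Patio beats every other option head-to-head.

El Patio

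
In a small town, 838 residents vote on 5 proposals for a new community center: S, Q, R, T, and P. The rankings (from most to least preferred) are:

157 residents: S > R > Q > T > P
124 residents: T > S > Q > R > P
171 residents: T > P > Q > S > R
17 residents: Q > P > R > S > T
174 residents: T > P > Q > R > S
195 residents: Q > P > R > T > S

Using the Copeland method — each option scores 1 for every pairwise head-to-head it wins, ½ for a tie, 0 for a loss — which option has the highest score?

S: beats R; loses to Q, T, and P → score 1.
Q: beats S, R, and P; loses to T → score 3.
R: loses to S, Q, T, and P → score 0.
T: beats S, Q, R, and P → score 4.
P: beats S and R; loses to Q and T → score 2.
T has the best pairwise record.

T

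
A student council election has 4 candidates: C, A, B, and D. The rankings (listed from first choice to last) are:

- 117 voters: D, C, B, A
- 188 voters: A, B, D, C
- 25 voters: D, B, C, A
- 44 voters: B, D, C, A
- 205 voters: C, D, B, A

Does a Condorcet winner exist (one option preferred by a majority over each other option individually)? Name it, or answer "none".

D vs C: 374–205 for D.
D vs A: 391–188 for D.
D vs B: 347–232 for D.
D beats every other option head-to-head.

D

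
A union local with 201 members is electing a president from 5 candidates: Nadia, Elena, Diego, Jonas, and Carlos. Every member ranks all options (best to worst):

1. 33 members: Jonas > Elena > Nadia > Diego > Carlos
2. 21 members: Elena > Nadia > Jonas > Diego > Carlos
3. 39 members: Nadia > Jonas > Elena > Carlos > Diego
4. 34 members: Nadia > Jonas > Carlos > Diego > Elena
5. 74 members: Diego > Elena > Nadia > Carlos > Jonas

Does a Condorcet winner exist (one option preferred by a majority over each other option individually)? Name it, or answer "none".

Checking pairwise contests:
Elena beats Nadia 128–73.
Diego beats Elena 108–93.
Nadia beats Diego 127–74.
Nadia beats Jonas 168–33.
Nadia beats Carlos 201–0.
Every option loses at least one head-to-head, so there is no Condorcet winner.

none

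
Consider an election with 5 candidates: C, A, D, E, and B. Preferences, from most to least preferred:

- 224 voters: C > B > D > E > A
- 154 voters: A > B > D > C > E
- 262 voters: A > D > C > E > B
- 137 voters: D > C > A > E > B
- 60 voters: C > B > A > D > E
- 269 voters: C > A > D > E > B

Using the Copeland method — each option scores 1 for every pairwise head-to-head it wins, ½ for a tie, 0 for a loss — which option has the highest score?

C: beats A, E, and B; ties D → score 3.5.
A: beats D, E, and B; loses to C → score 3.
D: beats E and B; ties C; loses to A → score 2.5.
E: beats B; loses to C, A, and D → score 1.
B: loses to C, A, D, and E → score 0.
C has the best pairwise record.

C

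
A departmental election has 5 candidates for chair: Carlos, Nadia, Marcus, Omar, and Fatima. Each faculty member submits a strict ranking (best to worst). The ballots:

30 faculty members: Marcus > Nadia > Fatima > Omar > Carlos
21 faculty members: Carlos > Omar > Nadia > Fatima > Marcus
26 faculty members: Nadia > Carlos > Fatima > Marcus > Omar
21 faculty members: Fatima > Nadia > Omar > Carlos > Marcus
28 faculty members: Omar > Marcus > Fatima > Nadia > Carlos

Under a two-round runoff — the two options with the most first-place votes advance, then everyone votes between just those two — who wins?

Omar

Round 1 first-place votes: Carlos 21, Nadia 26, Marcus 30, Omar 28, Fatima 21.
Marcus and Omar advance.
Runoff: Marcus is preferred to Omar by 56 voters; Omar by 70.
Omar wins the runoff.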